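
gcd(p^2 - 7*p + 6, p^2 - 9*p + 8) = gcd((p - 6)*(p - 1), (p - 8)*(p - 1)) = p - 1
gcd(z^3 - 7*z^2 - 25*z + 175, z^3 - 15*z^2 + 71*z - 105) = z^2 - 12*z + 35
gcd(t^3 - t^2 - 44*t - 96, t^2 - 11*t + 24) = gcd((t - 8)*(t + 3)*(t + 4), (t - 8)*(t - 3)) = t - 8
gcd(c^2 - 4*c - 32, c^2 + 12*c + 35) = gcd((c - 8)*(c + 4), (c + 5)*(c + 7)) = 1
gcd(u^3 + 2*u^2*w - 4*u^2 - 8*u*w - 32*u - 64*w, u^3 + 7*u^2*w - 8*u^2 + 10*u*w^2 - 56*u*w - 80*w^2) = u^2 + 2*u*w - 8*u - 16*w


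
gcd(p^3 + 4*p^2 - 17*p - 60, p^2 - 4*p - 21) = p + 3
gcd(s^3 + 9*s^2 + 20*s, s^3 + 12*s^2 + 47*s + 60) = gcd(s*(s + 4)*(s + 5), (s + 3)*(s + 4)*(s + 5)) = s^2 + 9*s + 20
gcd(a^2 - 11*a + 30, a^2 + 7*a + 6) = 1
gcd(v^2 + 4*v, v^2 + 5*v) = v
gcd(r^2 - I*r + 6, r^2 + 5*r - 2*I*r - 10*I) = 1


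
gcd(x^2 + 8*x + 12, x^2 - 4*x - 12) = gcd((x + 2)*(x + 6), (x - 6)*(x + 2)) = x + 2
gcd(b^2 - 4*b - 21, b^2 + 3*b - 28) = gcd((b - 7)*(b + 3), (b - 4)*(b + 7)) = 1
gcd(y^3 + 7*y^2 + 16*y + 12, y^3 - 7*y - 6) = y + 2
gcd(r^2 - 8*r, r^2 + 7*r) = r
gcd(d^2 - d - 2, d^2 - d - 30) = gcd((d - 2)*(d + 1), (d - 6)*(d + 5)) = 1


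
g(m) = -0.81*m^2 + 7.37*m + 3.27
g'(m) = 7.37 - 1.62*m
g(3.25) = 18.67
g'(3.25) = 2.10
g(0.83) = 8.83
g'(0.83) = 6.03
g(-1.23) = -7.02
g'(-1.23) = 9.36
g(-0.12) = 2.37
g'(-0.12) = 7.56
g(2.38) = 16.22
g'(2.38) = 3.51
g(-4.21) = -42.11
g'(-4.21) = 14.19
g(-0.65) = -1.86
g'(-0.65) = 8.42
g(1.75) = 13.69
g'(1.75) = 4.54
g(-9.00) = -128.67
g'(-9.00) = 21.95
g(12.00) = -24.93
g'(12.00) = -12.07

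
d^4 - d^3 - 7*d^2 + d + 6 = (d - 3)*(d - 1)*(d + 1)*(d + 2)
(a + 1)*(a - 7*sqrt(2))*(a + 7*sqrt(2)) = a^3 + a^2 - 98*a - 98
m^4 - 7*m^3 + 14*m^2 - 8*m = m*(m - 4)*(m - 2)*(m - 1)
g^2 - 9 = (g - 3)*(g + 3)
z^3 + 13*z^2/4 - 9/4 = (z - 3/4)*(z + 1)*(z + 3)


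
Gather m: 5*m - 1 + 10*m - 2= 15*m - 3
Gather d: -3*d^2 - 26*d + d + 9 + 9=-3*d^2 - 25*d + 18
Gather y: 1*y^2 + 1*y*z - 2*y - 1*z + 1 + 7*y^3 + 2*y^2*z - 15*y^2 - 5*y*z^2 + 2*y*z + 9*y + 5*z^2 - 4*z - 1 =7*y^3 + y^2*(2*z - 14) + y*(-5*z^2 + 3*z + 7) + 5*z^2 - 5*z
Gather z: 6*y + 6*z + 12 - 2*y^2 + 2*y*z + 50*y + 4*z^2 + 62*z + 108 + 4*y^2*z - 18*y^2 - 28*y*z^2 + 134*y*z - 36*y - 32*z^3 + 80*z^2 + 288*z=-20*y^2 + 20*y - 32*z^3 + z^2*(84 - 28*y) + z*(4*y^2 + 136*y + 356) + 120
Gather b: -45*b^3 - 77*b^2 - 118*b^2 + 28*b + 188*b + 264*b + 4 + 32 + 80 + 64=-45*b^3 - 195*b^2 + 480*b + 180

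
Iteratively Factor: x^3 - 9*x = (x - 3)*(x^2 + 3*x) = (x - 3)*(x + 3)*(x)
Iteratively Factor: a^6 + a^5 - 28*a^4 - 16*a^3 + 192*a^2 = (a + 4)*(a^5 - 3*a^4 - 16*a^3 + 48*a^2) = (a - 3)*(a + 4)*(a^4 - 16*a^2) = a*(a - 3)*(a + 4)*(a^3 - 16*a) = a*(a - 4)*(a - 3)*(a + 4)*(a^2 + 4*a) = a*(a - 4)*(a - 3)*(a + 4)^2*(a)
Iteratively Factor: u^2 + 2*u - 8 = (u + 4)*(u - 2)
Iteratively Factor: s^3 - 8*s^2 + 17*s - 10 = (s - 5)*(s^2 - 3*s + 2) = (s - 5)*(s - 2)*(s - 1)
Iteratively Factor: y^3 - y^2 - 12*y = (y)*(y^2 - y - 12) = y*(y + 3)*(y - 4)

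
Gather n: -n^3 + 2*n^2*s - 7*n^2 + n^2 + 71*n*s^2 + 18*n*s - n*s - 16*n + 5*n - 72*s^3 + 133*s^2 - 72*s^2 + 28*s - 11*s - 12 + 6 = -n^3 + n^2*(2*s - 6) + n*(71*s^2 + 17*s - 11) - 72*s^3 + 61*s^2 + 17*s - 6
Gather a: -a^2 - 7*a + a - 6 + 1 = -a^2 - 6*a - 5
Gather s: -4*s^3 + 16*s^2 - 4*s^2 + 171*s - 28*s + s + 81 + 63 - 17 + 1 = -4*s^3 + 12*s^2 + 144*s + 128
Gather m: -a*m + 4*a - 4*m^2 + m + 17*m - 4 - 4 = 4*a - 4*m^2 + m*(18 - a) - 8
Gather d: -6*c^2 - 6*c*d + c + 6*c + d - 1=-6*c^2 + 7*c + d*(1 - 6*c) - 1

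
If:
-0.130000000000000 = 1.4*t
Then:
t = -0.09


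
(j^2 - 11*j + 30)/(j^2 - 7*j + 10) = (j - 6)/(j - 2)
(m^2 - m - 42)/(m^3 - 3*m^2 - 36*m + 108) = (m - 7)/(m^2 - 9*m + 18)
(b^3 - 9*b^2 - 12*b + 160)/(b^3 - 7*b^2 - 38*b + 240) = (b + 4)/(b + 6)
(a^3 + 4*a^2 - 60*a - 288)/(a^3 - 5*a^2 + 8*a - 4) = (a^3 + 4*a^2 - 60*a - 288)/(a^3 - 5*a^2 + 8*a - 4)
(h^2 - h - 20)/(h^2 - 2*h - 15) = (h + 4)/(h + 3)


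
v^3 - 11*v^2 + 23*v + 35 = (v - 7)*(v - 5)*(v + 1)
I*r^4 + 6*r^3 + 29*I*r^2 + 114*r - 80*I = (r - 8*I)*(r - 2*I)*(r + 5*I)*(I*r + 1)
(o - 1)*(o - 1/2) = o^2 - 3*o/2 + 1/2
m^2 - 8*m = m*(m - 8)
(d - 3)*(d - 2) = d^2 - 5*d + 6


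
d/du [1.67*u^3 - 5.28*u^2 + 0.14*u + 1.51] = 5.01*u^2 - 10.56*u + 0.14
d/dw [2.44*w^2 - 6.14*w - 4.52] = 4.88*w - 6.14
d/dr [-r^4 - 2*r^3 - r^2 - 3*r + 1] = -4*r^3 - 6*r^2 - 2*r - 3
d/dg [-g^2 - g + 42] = -2*g - 1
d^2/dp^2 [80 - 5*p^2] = -10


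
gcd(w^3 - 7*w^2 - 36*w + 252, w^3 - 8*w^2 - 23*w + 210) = w^2 - 13*w + 42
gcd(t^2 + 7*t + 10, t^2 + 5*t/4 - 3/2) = t + 2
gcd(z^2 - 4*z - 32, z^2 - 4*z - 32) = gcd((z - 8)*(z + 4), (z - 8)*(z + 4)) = z^2 - 4*z - 32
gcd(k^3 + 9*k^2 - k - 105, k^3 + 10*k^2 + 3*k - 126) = k^2 + 4*k - 21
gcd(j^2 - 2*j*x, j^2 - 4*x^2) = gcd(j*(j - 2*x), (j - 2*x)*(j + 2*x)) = -j + 2*x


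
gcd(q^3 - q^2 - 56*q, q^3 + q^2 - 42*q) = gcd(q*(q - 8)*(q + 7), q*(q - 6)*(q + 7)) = q^2 + 7*q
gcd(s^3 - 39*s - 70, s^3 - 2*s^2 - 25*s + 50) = s + 5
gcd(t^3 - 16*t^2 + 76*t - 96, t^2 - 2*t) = t - 2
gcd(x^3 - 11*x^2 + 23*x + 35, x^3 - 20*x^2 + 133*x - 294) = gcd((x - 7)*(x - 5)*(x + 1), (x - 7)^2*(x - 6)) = x - 7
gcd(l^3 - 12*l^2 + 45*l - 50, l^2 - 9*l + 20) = l - 5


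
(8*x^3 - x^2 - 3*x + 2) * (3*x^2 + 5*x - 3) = 24*x^5 + 37*x^4 - 38*x^3 - 6*x^2 + 19*x - 6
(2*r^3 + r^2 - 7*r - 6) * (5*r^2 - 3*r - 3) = 10*r^5 - r^4 - 44*r^3 - 12*r^2 + 39*r + 18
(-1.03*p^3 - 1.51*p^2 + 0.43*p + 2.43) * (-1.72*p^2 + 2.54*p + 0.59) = 1.7716*p^5 - 0.0190000000000001*p^4 - 5.1827*p^3 - 3.9783*p^2 + 6.4259*p + 1.4337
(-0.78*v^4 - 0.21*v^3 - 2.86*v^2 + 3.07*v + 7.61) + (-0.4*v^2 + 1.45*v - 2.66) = -0.78*v^4 - 0.21*v^3 - 3.26*v^2 + 4.52*v + 4.95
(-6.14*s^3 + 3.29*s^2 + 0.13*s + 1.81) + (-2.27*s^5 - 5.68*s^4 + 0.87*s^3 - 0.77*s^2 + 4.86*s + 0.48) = -2.27*s^5 - 5.68*s^4 - 5.27*s^3 + 2.52*s^2 + 4.99*s + 2.29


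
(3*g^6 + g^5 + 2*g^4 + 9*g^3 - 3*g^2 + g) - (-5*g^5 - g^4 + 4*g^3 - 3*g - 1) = 3*g^6 + 6*g^5 + 3*g^4 + 5*g^3 - 3*g^2 + 4*g + 1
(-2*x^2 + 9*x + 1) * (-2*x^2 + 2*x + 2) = 4*x^4 - 22*x^3 + 12*x^2 + 20*x + 2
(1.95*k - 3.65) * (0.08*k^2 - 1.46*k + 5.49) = 0.156*k^3 - 3.139*k^2 + 16.0345*k - 20.0385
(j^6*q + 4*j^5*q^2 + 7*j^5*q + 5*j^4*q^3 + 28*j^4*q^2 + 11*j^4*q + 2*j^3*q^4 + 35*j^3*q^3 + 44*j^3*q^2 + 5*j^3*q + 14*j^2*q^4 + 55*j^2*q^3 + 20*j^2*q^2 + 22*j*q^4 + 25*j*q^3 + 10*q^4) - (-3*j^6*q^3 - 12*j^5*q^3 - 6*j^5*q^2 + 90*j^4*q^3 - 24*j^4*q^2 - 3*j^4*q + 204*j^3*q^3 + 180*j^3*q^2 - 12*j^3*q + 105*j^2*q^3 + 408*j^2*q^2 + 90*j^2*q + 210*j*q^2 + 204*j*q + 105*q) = 3*j^6*q^3 + j^6*q + 12*j^5*q^3 + 10*j^5*q^2 + 7*j^5*q - 85*j^4*q^3 + 52*j^4*q^2 + 14*j^4*q + 2*j^3*q^4 - 169*j^3*q^3 - 136*j^3*q^2 + 17*j^3*q + 14*j^2*q^4 - 50*j^2*q^3 - 388*j^2*q^2 - 90*j^2*q + 22*j*q^4 + 25*j*q^3 - 210*j*q^2 - 204*j*q + 10*q^4 - 105*q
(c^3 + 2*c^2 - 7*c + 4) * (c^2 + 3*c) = c^5 + 5*c^4 - c^3 - 17*c^2 + 12*c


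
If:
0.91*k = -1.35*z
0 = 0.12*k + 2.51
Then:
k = -20.92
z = 14.10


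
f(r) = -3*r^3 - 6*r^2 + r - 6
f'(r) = -9*r^2 - 12*r + 1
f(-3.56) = 49.75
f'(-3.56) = -70.34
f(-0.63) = -8.26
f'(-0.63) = 4.99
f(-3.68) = 58.57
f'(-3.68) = -76.72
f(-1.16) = -10.55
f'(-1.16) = 2.81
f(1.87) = -44.73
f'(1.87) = -52.91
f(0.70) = -9.27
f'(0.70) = -11.81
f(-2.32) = -3.15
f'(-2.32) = -19.60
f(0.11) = -5.97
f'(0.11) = -0.43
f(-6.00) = 420.00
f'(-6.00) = -251.00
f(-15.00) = 8754.00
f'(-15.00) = -1844.00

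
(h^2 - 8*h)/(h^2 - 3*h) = (h - 8)/(h - 3)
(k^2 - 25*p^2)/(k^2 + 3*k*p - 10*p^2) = (-k + 5*p)/(-k + 2*p)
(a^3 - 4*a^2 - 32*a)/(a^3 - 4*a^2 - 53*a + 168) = a*(a + 4)/(a^2 + 4*a - 21)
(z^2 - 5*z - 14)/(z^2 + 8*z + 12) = (z - 7)/(z + 6)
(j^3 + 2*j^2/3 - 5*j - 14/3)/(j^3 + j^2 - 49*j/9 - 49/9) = 3*(j + 2)/(3*j + 7)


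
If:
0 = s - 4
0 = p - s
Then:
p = 4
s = 4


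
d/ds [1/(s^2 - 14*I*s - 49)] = 2*(-s + 7*I)/(-s^2 + 14*I*s + 49)^2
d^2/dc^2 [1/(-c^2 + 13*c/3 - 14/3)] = 6*(9*c^2 - 39*c - (6*c - 13)^2 + 42)/(3*c^2 - 13*c + 14)^3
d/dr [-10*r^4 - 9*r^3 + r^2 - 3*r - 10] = -40*r^3 - 27*r^2 + 2*r - 3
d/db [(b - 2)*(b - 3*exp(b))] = b - (b - 2)*(3*exp(b) - 1) - 3*exp(b)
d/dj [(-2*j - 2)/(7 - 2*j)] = -18/(2*j - 7)^2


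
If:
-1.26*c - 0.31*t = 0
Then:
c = -0.246031746031746*t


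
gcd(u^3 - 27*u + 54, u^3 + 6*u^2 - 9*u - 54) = u^2 + 3*u - 18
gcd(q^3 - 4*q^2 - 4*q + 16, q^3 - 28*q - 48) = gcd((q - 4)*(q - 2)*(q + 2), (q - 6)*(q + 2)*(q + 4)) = q + 2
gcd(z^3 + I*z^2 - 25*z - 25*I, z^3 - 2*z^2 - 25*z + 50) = z^2 - 25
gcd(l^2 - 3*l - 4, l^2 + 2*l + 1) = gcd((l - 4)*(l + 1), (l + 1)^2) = l + 1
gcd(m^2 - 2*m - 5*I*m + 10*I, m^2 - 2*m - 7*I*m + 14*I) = m - 2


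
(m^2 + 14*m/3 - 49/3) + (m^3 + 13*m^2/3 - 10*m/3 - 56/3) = m^3 + 16*m^2/3 + 4*m/3 - 35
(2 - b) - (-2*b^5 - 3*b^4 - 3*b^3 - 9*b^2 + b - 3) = 2*b^5 + 3*b^4 + 3*b^3 + 9*b^2 - 2*b + 5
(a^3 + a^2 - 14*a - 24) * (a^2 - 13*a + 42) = a^5 - 12*a^4 + 15*a^3 + 200*a^2 - 276*a - 1008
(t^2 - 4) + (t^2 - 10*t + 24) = 2*t^2 - 10*t + 20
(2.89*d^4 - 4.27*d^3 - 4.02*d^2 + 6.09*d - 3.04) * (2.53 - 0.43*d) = -1.2427*d^5 + 9.1478*d^4 - 9.0745*d^3 - 12.7893*d^2 + 16.7149*d - 7.6912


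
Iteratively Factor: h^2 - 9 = (h - 3)*(h + 3)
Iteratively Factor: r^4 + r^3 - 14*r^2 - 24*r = (r)*(r^3 + r^2 - 14*r - 24) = r*(r - 4)*(r^2 + 5*r + 6) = r*(r - 4)*(r + 3)*(r + 2)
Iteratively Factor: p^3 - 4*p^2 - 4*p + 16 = (p - 2)*(p^2 - 2*p - 8) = (p - 2)*(p + 2)*(p - 4)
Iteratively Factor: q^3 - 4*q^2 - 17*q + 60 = (q + 4)*(q^2 - 8*q + 15) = (q - 3)*(q + 4)*(q - 5)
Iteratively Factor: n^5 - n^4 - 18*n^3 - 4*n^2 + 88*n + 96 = (n - 4)*(n^4 + 3*n^3 - 6*n^2 - 28*n - 24) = (n - 4)*(n + 2)*(n^3 + n^2 - 8*n - 12) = (n - 4)*(n + 2)^2*(n^2 - n - 6) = (n - 4)*(n + 2)^3*(n - 3)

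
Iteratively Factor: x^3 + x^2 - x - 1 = (x + 1)*(x^2 - 1) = (x + 1)^2*(x - 1)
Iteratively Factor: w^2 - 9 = (w + 3)*(w - 3)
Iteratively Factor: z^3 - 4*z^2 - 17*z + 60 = (z - 5)*(z^2 + z - 12) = (z - 5)*(z - 3)*(z + 4)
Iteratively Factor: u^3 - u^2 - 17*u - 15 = (u + 3)*(u^2 - 4*u - 5) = (u + 1)*(u + 3)*(u - 5)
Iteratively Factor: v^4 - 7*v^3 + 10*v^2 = (v)*(v^3 - 7*v^2 + 10*v) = v*(v - 5)*(v^2 - 2*v) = v*(v - 5)*(v - 2)*(v)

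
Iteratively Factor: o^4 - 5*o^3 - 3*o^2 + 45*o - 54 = (o - 3)*(o^3 - 2*o^2 - 9*o + 18) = (o - 3)^2*(o^2 + o - 6) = (o - 3)^2*(o - 2)*(o + 3)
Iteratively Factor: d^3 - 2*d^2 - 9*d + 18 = (d + 3)*(d^2 - 5*d + 6) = (d - 3)*(d + 3)*(d - 2)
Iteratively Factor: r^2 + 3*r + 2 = (r + 1)*(r + 2)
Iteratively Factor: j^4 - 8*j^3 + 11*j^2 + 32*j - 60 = (j - 5)*(j^3 - 3*j^2 - 4*j + 12) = (j - 5)*(j - 3)*(j^2 - 4) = (j - 5)*(j - 3)*(j - 2)*(j + 2)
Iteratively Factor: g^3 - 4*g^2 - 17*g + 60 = (g + 4)*(g^2 - 8*g + 15) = (g - 5)*(g + 4)*(g - 3)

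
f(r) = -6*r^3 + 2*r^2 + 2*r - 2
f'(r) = -18*r^2 + 4*r + 2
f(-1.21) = 9.14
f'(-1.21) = -29.19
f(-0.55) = -1.50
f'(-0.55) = -5.64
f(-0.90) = 2.19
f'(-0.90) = -16.18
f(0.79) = -2.13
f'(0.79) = -6.07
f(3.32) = -192.88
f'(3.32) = -183.12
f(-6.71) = 1887.30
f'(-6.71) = -835.27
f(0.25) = -1.47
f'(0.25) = 1.88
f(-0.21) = -2.28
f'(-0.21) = 0.37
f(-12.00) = 10630.00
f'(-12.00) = -2638.00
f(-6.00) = 1354.00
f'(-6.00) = -670.00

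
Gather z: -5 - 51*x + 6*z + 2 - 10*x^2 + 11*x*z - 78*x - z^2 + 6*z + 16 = -10*x^2 - 129*x - z^2 + z*(11*x + 12) + 13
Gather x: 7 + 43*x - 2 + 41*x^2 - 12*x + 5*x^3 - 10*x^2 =5*x^3 + 31*x^2 + 31*x + 5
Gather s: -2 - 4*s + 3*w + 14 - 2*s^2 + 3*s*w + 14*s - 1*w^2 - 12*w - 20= -2*s^2 + s*(3*w + 10) - w^2 - 9*w - 8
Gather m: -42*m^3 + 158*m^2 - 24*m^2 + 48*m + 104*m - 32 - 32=-42*m^3 + 134*m^2 + 152*m - 64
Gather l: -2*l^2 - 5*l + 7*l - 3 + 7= -2*l^2 + 2*l + 4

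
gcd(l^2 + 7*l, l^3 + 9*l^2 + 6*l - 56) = l + 7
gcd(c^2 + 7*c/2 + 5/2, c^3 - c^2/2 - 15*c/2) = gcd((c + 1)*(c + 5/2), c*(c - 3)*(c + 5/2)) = c + 5/2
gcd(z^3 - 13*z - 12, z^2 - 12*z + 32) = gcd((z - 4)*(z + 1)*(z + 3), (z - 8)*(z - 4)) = z - 4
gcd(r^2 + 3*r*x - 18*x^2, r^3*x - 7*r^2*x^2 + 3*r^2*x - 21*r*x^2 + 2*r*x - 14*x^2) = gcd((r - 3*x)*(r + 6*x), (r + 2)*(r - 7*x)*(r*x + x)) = 1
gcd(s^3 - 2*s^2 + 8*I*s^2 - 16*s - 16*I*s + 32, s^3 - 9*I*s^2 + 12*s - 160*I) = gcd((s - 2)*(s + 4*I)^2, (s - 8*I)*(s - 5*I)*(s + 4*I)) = s + 4*I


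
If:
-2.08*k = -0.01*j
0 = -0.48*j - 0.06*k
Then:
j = 0.00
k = 0.00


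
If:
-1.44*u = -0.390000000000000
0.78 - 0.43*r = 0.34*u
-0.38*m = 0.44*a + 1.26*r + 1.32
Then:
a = -0.863636363636364*m - 7.58126321353066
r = 1.60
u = 0.27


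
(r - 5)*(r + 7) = r^2 + 2*r - 35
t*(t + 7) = t^2 + 7*t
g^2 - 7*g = g*(g - 7)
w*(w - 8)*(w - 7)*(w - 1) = w^4 - 16*w^3 + 71*w^2 - 56*w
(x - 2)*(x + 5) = x^2 + 3*x - 10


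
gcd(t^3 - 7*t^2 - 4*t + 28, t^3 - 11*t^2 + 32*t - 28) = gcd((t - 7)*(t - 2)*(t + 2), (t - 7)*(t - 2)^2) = t^2 - 9*t + 14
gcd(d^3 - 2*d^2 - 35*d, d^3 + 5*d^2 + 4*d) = d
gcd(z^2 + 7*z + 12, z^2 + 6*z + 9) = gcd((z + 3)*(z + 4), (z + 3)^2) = z + 3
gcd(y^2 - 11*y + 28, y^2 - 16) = y - 4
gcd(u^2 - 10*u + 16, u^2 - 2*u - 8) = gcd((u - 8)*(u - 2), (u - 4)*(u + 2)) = 1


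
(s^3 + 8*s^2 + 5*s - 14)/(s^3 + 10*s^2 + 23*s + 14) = (s - 1)/(s + 1)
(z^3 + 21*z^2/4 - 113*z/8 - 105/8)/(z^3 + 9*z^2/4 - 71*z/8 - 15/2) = (z + 7)/(z + 4)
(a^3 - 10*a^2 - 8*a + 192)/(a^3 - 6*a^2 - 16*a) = (a^2 - 2*a - 24)/(a*(a + 2))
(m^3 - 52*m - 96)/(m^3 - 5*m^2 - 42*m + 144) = (m + 2)/(m - 3)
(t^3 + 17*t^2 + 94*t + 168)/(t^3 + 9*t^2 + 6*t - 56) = (t + 6)/(t - 2)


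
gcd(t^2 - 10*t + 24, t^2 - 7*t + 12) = t - 4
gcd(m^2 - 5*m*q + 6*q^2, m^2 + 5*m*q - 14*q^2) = -m + 2*q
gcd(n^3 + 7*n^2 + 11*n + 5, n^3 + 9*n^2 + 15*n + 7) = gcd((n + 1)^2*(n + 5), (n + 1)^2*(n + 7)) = n^2 + 2*n + 1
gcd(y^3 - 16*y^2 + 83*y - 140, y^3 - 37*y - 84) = y - 7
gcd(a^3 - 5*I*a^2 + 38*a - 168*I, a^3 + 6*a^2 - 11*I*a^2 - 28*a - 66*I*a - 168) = a^2 - 11*I*a - 28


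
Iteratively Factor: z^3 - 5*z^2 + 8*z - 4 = (z - 1)*(z^2 - 4*z + 4) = (z - 2)*(z - 1)*(z - 2)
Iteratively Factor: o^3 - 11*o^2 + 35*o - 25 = (o - 5)*(o^2 - 6*o + 5) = (o - 5)*(o - 1)*(o - 5)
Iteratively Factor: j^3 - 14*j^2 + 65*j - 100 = (j - 5)*(j^2 - 9*j + 20) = (j - 5)^2*(j - 4)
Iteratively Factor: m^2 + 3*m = (m + 3)*(m)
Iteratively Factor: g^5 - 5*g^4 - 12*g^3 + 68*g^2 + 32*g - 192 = (g + 2)*(g^4 - 7*g^3 + 2*g^2 + 64*g - 96) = (g + 2)*(g + 3)*(g^3 - 10*g^2 + 32*g - 32) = (g - 4)*(g + 2)*(g + 3)*(g^2 - 6*g + 8) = (g - 4)^2*(g + 2)*(g + 3)*(g - 2)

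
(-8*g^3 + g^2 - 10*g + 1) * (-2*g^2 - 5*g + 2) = 16*g^5 + 38*g^4 - g^3 + 50*g^2 - 25*g + 2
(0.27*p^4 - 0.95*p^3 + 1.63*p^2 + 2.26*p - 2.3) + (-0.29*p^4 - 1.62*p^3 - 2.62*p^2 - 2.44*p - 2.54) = -0.02*p^4 - 2.57*p^3 - 0.99*p^2 - 0.18*p - 4.84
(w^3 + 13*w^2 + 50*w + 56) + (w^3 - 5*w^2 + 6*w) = 2*w^3 + 8*w^2 + 56*w + 56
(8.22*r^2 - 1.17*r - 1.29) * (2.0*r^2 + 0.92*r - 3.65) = 16.44*r^4 + 5.2224*r^3 - 33.6594*r^2 + 3.0837*r + 4.7085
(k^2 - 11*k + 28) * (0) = 0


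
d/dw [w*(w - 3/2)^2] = 3*w^2 - 6*w + 9/4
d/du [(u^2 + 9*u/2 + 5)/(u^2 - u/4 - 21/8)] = 4*(-76*u^2 - 244*u - 169)/(64*u^4 - 32*u^3 - 332*u^2 + 84*u + 441)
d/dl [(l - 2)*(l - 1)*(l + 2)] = 3*l^2 - 2*l - 4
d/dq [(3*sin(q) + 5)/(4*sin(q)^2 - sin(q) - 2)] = (-40*sin(q) + 6*cos(2*q) - 7)*cos(q)/(sin(q) + 2*cos(2*q))^2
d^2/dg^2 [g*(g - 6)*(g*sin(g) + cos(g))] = -g^2*(g - 6)*sin(g) + 2*g^2*cos(g) + 3*g*(g - 6)*cos(g) + 2*g*sin(g) + 2*cos(g)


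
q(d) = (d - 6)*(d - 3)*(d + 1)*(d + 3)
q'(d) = (d - 6)*(d - 3)*(d + 1) + (d - 6)*(d - 3)*(d + 3) + (d - 6)*(d + 1)*(d + 3) + (d - 3)*(d + 1)*(d + 3) = 4*d^3 - 15*d^2 - 30*d + 45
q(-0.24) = 42.41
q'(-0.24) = 51.28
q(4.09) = -75.13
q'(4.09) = -54.95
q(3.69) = -50.01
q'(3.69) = -68.97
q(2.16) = 52.60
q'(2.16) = -49.47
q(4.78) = -97.65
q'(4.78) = -4.26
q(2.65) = 24.18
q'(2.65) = -65.40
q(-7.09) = 3289.81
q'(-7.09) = -1921.92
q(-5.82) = 1417.04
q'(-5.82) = -1077.04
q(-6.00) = 1620.00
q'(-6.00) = -1179.00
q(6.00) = 0.00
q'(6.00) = 189.00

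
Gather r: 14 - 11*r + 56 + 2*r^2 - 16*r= 2*r^2 - 27*r + 70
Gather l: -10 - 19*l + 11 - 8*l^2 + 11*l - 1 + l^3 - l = l^3 - 8*l^2 - 9*l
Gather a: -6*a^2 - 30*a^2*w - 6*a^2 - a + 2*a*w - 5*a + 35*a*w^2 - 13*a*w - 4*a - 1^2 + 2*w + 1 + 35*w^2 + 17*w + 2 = a^2*(-30*w - 12) + a*(35*w^2 - 11*w - 10) + 35*w^2 + 19*w + 2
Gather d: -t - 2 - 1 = -t - 3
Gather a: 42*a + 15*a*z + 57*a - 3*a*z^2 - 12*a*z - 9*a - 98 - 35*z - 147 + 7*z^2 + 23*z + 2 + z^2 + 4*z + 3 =a*(-3*z^2 + 3*z + 90) + 8*z^2 - 8*z - 240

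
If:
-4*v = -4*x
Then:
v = x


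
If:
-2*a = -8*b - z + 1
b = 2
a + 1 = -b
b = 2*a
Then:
No Solution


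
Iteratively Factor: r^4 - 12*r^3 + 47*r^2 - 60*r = (r - 3)*(r^3 - 9*r^2 + 20*r) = r*(r - 3)*(r^2 - 9*r + 20) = r*(r - 5)*(r - 3)*(r - 4)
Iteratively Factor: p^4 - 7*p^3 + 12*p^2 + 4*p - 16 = (p - 4)*(p^3 - 3*p^2 + 4) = (p - 4)*(p - 2)*(p^2 - p - 2) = (p - 4)*(p - 2)*(p + 1)*(p - 2)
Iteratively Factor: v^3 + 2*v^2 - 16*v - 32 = (v - 4)*(v^2 + 6*v + 8) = (v - 4)*(v + 4)*(v + 2)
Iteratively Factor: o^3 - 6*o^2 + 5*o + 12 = (o - 3)*(o^2 - 3*o - 4) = (o - 3)*(o + 1)*(o - 4)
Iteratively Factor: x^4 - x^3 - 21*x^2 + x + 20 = (x + 1)*(x^3 - 2*x^2 - 19*x + 20) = (x - 1)*(x + 1)*(x^2 - x - 20) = (x - 5)*(x - 1)*(x + 1)*(x + 4)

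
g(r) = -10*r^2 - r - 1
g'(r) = -20*r - 1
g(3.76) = -146.14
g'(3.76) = -76.20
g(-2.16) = -45.50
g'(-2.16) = 42.20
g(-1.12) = -12.42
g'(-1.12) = 21.40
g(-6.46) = -411.86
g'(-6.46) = 128.20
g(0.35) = -2.58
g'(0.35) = -8.00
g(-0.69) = -5.07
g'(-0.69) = 12.80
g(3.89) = -156.21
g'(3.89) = -78.80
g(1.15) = -15.38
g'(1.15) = -24.00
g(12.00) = -1453.00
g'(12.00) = -241.00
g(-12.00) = -1429.00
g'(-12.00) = 239.00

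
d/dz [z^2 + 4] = 2*z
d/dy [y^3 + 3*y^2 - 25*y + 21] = 3*y^2 + 6*y - 25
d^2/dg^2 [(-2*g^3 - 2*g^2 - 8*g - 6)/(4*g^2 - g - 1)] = 4*(-73*g^3 - 159*g^2 - 15*g - 12)/(64*g^6 - 48*g^5 - 36*g^4 + 23*g^3 + 9*g^2 - 3*g - 1)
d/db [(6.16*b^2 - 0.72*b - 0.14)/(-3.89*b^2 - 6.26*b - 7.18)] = (-41.3624*b^2 - 89.5468*b + 4.2932)/(15.1321*b^4 + 48.7028*b^3 + 95.048*b^2 + 89.8936*b + 51.5524)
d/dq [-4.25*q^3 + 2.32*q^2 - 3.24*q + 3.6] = -12.75*q^2 + 4.64*q - 3.24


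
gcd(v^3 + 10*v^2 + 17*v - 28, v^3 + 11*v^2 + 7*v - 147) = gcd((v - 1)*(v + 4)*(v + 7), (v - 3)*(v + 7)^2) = v + 7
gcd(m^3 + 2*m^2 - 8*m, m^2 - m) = m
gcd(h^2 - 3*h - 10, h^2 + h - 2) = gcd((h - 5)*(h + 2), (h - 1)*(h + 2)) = h + 2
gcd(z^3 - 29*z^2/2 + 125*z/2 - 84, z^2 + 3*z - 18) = z - 3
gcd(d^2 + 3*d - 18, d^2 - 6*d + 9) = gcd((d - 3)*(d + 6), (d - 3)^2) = d - 3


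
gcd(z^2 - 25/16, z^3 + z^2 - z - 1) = 1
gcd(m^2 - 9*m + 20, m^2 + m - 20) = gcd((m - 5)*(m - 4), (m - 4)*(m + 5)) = m - 4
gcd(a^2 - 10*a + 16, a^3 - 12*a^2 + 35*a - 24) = a - 8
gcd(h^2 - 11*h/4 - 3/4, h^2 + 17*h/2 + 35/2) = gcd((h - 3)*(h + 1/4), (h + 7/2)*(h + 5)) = 1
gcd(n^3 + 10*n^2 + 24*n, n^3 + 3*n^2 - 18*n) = n^2 + 6*n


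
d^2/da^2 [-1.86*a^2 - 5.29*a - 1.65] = -3.72000000000000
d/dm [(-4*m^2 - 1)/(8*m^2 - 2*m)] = (4*m^2 + 8*m - 1)/(2*m^2*(16*m^2 - 8*m + 1))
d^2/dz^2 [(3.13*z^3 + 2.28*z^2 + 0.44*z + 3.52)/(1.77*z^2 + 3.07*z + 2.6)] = (8.16972199999995*z^3 + 153.113448*z^2 + 229.567488*z + 57.754656)/(5.545233*z^6 + 28.854009*z^5 + 74.482839*z^4 + 113.703283*z^3 + 109.40982*z^2 + 62.2596*z + 17.576)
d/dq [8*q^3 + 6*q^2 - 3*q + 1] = 24*q^2 + 12*q - 3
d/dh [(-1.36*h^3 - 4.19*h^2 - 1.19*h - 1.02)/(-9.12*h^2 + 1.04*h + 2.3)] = (12.4032*h^4 - 2.8288*h^3 - 24.5944*h^2 - 37.8788*h - 1.6762)/(83.1744*h^4 - 18.9696*h^3 - 40.8704*h^2 + 4.784*h + 5.29)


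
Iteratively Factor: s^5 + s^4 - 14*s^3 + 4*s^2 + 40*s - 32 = (s + 4)*(s^4 - 3*s^3 - 2*s^2 + 12*s - 8) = (s - 2)*(s + 4)*(s^3 - s^2 - 4*s + 4) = (s - 2)*(s + 2)*(s + 4)*(s^2 - 3*s + 2) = (s - 2)*(s - 1)*(s + 2)*(s + 4)*(s - 2)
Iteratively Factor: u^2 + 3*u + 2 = (u + 1)*(u + 2)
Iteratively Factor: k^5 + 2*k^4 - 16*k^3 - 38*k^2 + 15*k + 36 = (k + 3)*(k^4 - k^3 - 13*k^2 + k + 12) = (k - 1)*(k + 3)*(k^3 - 13*k - 12) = (k - 1)*(k + 1)*(k + 3)*(k^2 - k - 12) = (k - 4)*(k - 1)*(k + 1)*(k + 3)*(k + 3)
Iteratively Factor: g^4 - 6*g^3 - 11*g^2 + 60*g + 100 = (g - 5)*(g^3 - g^2 - 16*g - 20) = (g - 5)*(g + 2)*(g^2 - 3*g - 10) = (g - 5)^2*(g + 2)*(g + 2)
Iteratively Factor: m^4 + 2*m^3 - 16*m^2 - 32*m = (m + 2)*(m^3 - 16*m) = (m + 2)*(m + 4)*(m^2 - 4*m) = (m - 4)*(m + 2)*(m + 4)*(m)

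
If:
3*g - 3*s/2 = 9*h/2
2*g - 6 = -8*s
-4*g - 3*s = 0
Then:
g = -9/13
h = -10/13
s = 12/13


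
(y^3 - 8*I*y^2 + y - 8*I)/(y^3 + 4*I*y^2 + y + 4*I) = (y - 8*I)/(y + 4*I)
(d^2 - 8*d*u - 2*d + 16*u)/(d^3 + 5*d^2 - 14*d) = (d - 8*u)/(d*(d + 7))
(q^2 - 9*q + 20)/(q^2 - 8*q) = (q^2 - 9*q + 20)/(q*(q - 8))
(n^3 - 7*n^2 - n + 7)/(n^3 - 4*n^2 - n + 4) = (n - 7)/(n - 4)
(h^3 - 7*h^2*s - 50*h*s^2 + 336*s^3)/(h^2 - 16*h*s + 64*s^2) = (-h^2 - h*s + 42*s^2)/(-h + 8*s)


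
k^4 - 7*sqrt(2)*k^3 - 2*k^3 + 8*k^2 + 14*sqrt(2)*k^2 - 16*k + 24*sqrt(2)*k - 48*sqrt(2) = (k - 2)*(k - 6*sqrt(2))*(k - 2*sqrt(2))*(k + sqrt(2))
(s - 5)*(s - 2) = s^2 - 7*s + 10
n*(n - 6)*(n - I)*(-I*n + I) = -I*n^4 - n^3 + 7*I*n^3 + 7*n^2 - 6*I*n^2 - 6*n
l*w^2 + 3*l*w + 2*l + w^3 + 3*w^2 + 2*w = (l + w)*(w + 1)*(w + 2)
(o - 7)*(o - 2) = o^2 - 9*o + 14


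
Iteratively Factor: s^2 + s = (s + 1)*(s)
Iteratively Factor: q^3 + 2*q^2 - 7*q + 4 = (q - 1)*(q^2 + 3*q - 4) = (q - 1)*(q + 4)*(q - 1)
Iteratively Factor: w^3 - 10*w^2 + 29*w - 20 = (w - 5)*(w^2 - 5*w + 4) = (w - 5)*(w - 1)*(w - 4)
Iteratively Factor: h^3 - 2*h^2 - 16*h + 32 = (h - 4)*(h^2 + 2*h - 8) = (h - 4)*(h + 4)*(h - 2)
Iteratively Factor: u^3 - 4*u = (u + 2)*(u^2 - 2*u) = (u - 2)*(u + 2)*(u)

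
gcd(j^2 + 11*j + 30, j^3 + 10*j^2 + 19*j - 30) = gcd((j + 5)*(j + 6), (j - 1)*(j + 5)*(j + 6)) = j^2 + 11*j + 30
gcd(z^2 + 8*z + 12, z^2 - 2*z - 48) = z + 6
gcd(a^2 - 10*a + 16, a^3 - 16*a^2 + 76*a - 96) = a^2 - 10*a + 16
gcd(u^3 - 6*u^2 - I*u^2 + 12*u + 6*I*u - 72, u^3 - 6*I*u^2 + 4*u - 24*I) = 1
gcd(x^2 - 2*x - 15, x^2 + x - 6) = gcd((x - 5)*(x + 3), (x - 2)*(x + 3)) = x + 3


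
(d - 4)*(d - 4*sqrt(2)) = d^2 - 4*sqrt(2)*d - 4*d + 16*sqrt(2)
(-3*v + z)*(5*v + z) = -15*v^2 + 2*v*z + z^2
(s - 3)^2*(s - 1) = s^3 - 7*s^2 + 15*s - 9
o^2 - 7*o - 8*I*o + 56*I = (o - 7)*(o - 8*I)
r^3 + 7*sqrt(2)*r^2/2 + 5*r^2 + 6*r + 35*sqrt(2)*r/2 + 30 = (r + 5)*(r + 3*sqrt(2)/2)*(r + 2*sqrt(2))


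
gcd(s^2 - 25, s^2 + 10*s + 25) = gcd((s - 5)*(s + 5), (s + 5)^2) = s + 5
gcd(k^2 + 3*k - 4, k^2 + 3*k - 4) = k^2 + 3*k - 4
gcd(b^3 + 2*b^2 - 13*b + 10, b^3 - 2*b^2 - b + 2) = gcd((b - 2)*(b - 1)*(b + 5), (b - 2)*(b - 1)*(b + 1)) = b^2 - 3*b + 2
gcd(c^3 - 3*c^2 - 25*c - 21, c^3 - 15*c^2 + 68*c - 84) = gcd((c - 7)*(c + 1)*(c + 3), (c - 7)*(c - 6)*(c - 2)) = c - 7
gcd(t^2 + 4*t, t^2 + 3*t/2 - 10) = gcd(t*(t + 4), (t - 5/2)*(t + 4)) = t + 4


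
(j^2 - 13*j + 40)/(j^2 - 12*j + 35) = (j - 8)/(j - 7)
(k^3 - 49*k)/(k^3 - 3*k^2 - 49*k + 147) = k/(k - 3)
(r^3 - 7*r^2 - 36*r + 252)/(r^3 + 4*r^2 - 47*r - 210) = (r - 6)/(r + 5)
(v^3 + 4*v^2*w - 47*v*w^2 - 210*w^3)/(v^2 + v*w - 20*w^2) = (v^2 - v*w - 42*w^2)/(v - 4*w)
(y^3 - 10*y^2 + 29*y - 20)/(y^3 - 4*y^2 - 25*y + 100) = (y - 1)/(y + 5)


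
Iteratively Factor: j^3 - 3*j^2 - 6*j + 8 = (j - 4)*(j^2 + j - 2) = (j - 4)*(j + 2)*(j - 1)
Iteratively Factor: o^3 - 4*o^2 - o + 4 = (o - 4)*(o^2 - 1) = (o - 4)*(o - 1)*(o + 1)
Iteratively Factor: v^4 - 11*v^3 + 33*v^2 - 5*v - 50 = (v + 1)*(v^3 - 12*v^2 + 45*v - 50) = (v - 2)*(v + 1)*(v^2 - 10*v + 25) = (v - 5)*(v - 2)*(v + 1)*(v - 5)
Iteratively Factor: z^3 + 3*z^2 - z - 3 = (z + 3)*(z^2 - 1) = (z - 1)*(z + 3)*(z + 1)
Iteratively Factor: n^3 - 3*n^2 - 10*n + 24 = (n + 3)*(n^2 - 6*n + 8) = (n - 4)*(n + 3)*(n - 2)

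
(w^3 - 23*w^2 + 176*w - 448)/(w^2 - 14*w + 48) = (w^2 - 15*w + 56)/(w - 6)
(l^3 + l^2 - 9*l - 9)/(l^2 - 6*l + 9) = (l^2 + 4*l + 3)/(l - 3)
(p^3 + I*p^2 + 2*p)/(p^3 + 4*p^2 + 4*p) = (p^2 + I*p + 2)/(p^2 + 4*p + 4)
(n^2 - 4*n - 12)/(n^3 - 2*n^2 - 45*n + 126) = (n + 2)/(n^2 + 4*n - 21)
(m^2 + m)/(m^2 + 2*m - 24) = m*(m + 1)/(m^2 + 2*m - 24)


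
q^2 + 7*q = q*(q + 7)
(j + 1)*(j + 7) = j^2 + 8*j + 7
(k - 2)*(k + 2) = k^2 - 4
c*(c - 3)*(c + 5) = c^3 + 2*c^2 - 15*c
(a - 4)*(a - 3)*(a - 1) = a^3 - 8*a^2 + 19*a - 12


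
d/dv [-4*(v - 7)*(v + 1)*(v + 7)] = -12*v^2 - 8*v + 196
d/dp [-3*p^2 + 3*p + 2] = 3 - 6*p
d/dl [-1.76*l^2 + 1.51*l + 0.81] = 1.51 - 3.52*l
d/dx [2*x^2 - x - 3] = 4*x - 1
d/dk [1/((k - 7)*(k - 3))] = 2*(5 - k)/(k^4 - 20*k^3 + 142*k^2 - 420*k + 441)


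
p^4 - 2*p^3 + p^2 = p^2*(p - 1)^2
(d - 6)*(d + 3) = d^2 - 3*d - 18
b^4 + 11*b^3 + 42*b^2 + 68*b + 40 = (b + 2)^3*(b + 5)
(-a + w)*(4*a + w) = -4*a^2 + 3*a*w + w^2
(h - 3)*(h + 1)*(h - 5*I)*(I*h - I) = I*h^4 + 5*h^3 - 3*I*h^3 - 15*h^2 - I*h^2 - 5*h + 3*I*h + 15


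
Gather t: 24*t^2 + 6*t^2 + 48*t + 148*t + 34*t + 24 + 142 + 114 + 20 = 30*t^2 + 230*t + 300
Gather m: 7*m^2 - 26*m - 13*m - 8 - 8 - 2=7*m^2 - 39*m - 18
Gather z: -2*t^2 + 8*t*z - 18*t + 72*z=-2*t^2 - 18*t + z*(8*t + 72)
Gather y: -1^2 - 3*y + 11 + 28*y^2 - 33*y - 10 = 28*y^2 - 36*y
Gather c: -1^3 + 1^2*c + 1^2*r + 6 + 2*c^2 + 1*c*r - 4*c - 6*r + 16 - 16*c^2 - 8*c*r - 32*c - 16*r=-14*c^2 + c*(-7*r - 35) - 21*r + 21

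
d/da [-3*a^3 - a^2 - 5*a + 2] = -9*a^2 - 2*a - 5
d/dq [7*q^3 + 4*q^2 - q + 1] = 21*q^2 + 8*q - 1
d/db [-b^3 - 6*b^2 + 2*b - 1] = -3*b^2 - 12*b + 2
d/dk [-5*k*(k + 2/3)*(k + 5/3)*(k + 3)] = -20*k^3 - 80*k^2 - 730*k/9 - 50/3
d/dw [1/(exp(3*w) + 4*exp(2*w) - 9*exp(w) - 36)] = (-3*exp(2*w) - 8*exp(w) + 9)*exp(w)/(exp(3*w) + 4*exp(2*w) - 9*exp(w) - 36)^2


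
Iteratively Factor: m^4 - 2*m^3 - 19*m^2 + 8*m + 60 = (m + 3)*(m^3 - 5*m^2 - 4*m + 20) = (m - 5)*(m + 3)*(m^2 - 4) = (m - 5)*(m - 2)*(m + 3)*(m + 2)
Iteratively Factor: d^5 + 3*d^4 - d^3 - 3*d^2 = (d - 1)*(d^4 + 4*d^3 + 3*d^2) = d*(d - 1)*(d^3 + 4*d^2 + 3*d) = d*(d - 1)*(d + 1)*(d^2 + 3*d) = d*(d - 1)*(d + 1)*(d + 3)*(d)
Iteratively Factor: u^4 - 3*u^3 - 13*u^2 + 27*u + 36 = (u + 1)*(u^3 - 4*u^2 - 9*u + 36) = (u - 4)*(u + 1)*(u^2 - 9) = (u - 4)*(u - 3)*(u + 1)*(u + 3)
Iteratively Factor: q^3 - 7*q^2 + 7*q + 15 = (q - 3)*(q^2 - 4*q - 5) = (q - 3)*(q + 1)*(q - 5)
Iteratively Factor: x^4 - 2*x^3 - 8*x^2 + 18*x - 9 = (x - 3)*(x^3 + x^2 - 5*x + 3) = (x - 3)*(x - 1)*(x^2 + 2*x - 3) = (x - 3)*(x - 1)*(x + 3)*(x - 1)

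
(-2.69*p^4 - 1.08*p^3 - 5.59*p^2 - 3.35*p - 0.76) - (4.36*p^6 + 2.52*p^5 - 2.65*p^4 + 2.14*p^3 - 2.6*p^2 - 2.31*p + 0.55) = -4.36*p^6 - 2.52*p^5 - 0.04*p^4 - 3.22*p^3 - 2.99*p^2 - 1.04*p - 1.31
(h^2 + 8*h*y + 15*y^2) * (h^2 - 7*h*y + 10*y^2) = h^4 + h^3*y - 31*h^2*y^2 - 25*h*y^3 + 150*y^4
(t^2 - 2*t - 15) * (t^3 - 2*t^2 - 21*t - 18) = t^5 - 4*t^4 - 32*t^3 + 54*t^2 + 351*t + 270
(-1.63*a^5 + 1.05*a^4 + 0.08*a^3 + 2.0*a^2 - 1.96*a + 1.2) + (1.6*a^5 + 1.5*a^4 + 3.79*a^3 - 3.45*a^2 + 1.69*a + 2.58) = -0.0299999999999998*a^5 + 2.55*a^4 + 3.87*a^3 - 1.45*a^2 - 0.27*a + 3.78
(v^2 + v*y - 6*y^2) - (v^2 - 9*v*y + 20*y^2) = 10*v*y - 26*y^2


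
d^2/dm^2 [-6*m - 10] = 0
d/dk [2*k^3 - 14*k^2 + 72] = 2*k*(3*k - 14)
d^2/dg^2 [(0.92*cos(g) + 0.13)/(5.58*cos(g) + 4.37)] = (-14.39915*cos(g) + 9.19305*cos(2*g) - 27.57915)/(173.741112*cos(g)^3 + 408.198204*cos(g)^2 + 319.682106*cos(g) + 83.453453)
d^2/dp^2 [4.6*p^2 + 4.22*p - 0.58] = 9.20000000000000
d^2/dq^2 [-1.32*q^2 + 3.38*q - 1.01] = -2.64000000000000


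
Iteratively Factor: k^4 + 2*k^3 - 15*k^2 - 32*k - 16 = (k - 4)*(k^3 + 6*k^2 + 9*k + 4) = (k - 4)*(k + 1)*(k^2 + 5*k + 4) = (k - 4)*(k + 1)*(k + 4)*(k + 1)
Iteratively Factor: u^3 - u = (u + 1)*(u^2 - u) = u*(u + 1)*(u - 1)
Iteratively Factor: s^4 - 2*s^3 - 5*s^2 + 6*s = (s)*(s^3 - 2*s^2 - 5*s + 6) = s*(s + 2)*(s^2 - 4*s + 3) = s*(s - 3)*(s + 2)*(s - 1)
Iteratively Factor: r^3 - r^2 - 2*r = (r)*(r^2 - r - 2) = r*(r - 2)*(r + 1)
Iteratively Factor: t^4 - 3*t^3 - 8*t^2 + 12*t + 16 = (t - 2)*(t^3 - t^2 - 10*t - 8) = (t - 4)*(t - 2)*(t^2 + 3*t + 2) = (t - 4)*(t - 2)*(t + 1)*(t + 2)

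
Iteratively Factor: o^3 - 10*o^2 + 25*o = (o)*(o^2 - 10*o + 25) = o*(o - 5)*(o - 5)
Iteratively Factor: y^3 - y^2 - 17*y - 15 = (y - 5)*(y^2 + 4*y + 3) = (y - 5)*(y + 1)*(y + 3)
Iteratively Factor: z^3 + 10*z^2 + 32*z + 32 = (z + 4)*(z^2 + 6*z + 8) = (z + 4)^2*(z + 2)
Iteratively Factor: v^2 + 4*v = (v)*(v + 4)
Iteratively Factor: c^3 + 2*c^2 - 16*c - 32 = (c - 4)*(c^2 + 6*c + 8) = (c - 4)*(c + 2)*(c + 4)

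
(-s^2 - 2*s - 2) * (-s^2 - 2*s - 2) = s^4 + 4*s^3 + 8*s^2 + 8*s + 4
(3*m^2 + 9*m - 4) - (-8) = 3*m^2 + 9*m + 4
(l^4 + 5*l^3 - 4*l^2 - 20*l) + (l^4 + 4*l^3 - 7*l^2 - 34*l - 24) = 2*l^4 + 9*l^3 - 11*l^2 - 54*l - 24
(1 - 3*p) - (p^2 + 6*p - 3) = -p^2 - 9*p + 4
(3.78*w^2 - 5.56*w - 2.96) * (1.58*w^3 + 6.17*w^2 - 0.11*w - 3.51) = 5.9724*w^5 + 14.5378*w^4 - 39.3978*w^3 - 30.9194*w^2 + 19.8412*w + 10.3896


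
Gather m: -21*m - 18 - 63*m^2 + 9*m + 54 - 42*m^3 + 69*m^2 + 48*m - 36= -42*m^3 + 6*m^2 + 36*m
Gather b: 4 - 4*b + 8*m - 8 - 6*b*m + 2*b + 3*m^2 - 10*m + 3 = b*(-6*m - 2) + 3*m^2 - 2*m - 1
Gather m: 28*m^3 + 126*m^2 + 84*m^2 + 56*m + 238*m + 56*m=28*m^3 + 210*m^2 + 350*m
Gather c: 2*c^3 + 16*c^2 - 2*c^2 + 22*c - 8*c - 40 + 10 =2*c^3 + 14*c^2 + 14*c - 30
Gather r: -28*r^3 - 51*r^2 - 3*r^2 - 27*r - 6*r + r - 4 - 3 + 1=-28*r^3 - 54*r^2 - 32*r - 6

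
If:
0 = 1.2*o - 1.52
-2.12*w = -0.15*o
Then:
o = 1.27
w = 0.09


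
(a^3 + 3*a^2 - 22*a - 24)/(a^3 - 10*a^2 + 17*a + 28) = (a + 6)/(a - 7)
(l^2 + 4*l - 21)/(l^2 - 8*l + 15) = (l + 7)/(l - 5)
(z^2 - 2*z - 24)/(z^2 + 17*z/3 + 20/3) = 3*(z - 6)/(3*z + 5)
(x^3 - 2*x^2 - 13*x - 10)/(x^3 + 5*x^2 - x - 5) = (x^2 - 3*x - 10)/(x^2 + 4*x - 5)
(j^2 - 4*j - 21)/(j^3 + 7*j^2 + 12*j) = (j - 7)/(j*(j + 4))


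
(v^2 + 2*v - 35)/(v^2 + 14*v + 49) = (v - 5)/(v + 7)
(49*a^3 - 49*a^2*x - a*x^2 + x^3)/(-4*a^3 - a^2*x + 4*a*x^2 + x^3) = (-49*a^2 + x^2)/(4*a^2 + 5*a*x + x^2)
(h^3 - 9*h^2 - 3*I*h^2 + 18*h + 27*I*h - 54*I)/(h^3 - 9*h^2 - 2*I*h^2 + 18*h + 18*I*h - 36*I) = (h - 3*I)/(h - 2*I)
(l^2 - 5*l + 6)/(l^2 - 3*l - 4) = (-l^2 + 5*l - 6)/(-l^2 + 3*l + 4)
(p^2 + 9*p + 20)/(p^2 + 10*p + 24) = (p + 5)/(p + 6)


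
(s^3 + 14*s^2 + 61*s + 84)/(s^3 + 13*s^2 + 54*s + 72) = (s + 7)/(s + 6)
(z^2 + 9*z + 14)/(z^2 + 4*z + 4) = (z + 7)/(z + 2)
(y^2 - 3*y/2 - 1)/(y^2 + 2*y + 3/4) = 2*(y - 2)/(2*y + 3)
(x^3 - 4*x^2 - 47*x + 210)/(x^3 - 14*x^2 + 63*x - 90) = (x + 7)/(x - 3)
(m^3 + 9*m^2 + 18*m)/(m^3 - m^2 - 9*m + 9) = m*(m + 6)/(m^2 - 4*m + 3)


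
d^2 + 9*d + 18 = (d + 3)*(d + 6)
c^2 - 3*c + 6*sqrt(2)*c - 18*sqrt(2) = (c - 3)*(c + 6*sqrt(2))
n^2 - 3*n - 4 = (n - 4)*(n + 1)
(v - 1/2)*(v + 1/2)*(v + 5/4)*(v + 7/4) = v^4 + 3*v^3 + 31*v^2/16 - 3*v/4 - 35/64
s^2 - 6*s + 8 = (s - 4)*(s - 2)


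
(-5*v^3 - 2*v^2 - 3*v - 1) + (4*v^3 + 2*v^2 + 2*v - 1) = -v^3 - v - 2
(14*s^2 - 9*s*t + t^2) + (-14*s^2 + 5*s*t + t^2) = -4*s*t + 2*t^2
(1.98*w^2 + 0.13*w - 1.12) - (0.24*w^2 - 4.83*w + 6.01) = 1.74*w^2 + 4.96*w - 7.13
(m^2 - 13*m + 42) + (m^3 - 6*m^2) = m^3 - 5*m^2 - 13*m + 42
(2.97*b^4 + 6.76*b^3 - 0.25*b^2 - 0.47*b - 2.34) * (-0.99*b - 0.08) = -2.9403*b^5 - 6.93*b^4 - 0.2933*b^3 + 0.4853*b^2 + 2.3542*b + 0.1872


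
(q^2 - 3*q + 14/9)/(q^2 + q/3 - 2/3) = (q - 7/3)/(q + 1)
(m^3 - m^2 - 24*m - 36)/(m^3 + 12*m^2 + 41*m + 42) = (m - 6)/(m + 7)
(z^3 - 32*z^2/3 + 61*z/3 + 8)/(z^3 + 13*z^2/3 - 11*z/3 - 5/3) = (z^2 - 11*z + 24)/(z^2 + 4*z - 5)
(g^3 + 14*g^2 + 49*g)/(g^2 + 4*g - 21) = g*(g + 7)/(g - 3)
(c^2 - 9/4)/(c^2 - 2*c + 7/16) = 4*(4*c^2 - 9)/(16*c^2 - 32*c + 7)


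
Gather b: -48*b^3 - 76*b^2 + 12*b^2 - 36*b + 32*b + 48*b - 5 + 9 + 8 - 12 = -48*b^3 - 64*b^2 + 44*b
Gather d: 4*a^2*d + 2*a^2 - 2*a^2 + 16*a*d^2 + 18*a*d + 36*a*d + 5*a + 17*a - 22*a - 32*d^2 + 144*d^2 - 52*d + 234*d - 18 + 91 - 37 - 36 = d^2*(16*a + 112) + d*(4*a^2 + 54*a + 182)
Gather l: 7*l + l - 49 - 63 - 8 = 8*l - 120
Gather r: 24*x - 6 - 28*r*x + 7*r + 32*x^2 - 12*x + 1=r*(7 - 28*x) + 32*x^2 + 12*x - 5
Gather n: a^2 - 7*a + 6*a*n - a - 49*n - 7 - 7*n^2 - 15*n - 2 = a^2 - 8*a - 7*n^2 + n*(6*a - 64) - 9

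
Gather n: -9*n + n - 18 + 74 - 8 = 48 - 8*n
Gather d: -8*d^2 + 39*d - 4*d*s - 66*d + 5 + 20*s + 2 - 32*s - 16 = -8*d^2 + d*(-4*s - 27) - 12*s - 9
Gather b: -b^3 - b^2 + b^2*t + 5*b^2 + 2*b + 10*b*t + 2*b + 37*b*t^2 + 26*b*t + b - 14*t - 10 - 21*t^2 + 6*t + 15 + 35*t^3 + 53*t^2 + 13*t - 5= -b^3 + b^2*(t + 4) + b*(37*t^2 + 36*t + 5) + 35*t^3 + 32*t^2 + 5*t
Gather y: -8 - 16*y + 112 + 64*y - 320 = 48*y - 216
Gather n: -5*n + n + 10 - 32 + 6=-4*n - 16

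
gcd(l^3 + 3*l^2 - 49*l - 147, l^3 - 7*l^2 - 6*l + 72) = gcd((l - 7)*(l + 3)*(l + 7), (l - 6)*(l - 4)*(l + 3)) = l + 3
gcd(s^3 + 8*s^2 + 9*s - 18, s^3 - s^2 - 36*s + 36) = s^2 + 5*s - 6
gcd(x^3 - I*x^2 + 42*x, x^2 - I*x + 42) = x^2 - I*x + 42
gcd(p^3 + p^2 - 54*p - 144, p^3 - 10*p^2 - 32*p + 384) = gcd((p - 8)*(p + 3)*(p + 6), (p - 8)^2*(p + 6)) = p^2 - 2*p - 48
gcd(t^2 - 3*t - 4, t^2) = 1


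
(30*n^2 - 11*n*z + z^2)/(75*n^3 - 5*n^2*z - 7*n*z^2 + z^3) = (-6*n + z)/(-15*n^2 - 2*n*z + z^2)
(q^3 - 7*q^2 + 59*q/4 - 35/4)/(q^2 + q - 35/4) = (2*q^2 - 9*q + 7)/(2*q + 7)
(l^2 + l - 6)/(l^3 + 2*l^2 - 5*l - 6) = 1/(l + 1)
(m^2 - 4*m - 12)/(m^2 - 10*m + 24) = (m + 2)/(m - 4)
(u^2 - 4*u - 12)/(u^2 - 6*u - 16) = (u - 6)/(u - 8)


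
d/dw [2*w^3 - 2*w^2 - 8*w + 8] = 6*w^2 - 4*w - 8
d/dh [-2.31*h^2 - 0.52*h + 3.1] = -4.62*h - 0.52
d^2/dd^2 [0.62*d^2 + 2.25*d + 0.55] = 1.24000000000000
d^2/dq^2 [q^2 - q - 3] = 2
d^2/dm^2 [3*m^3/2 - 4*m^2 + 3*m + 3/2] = 9*m - 8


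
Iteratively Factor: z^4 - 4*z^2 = (z)*(z^3 - 4*z) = z*(z + 2)*(z^2 - 2*z) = z^2*(z + 2)*(z - 2)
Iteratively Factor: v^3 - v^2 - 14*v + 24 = (v - 3)*(v^2 + 2*v - 8) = (v - 3)*(v + 4)*(v - 2)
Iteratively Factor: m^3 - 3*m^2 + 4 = (m + 1)*(m^2 - 4*m + 4) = (m - 2)*(m + 1)*(m - 2)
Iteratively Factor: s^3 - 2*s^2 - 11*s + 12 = (s + 3)*(s^2 - 5*s + 4) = (s - 4)*(s + 3)*(s - 1)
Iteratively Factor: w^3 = (w)*(w^2) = w^2*(w)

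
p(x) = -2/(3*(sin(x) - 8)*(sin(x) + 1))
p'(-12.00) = -0.03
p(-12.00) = 0.06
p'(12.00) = -0.29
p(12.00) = 0.17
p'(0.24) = -0.05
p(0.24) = 0.07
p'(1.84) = 0.00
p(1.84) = 0.05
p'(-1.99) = 4.02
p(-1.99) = 0.86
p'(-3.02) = 0.09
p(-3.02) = 0.09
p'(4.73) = -54246.62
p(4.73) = 477.69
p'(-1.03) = -1.87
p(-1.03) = 0.53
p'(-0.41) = -0.19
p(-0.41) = 0.13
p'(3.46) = 0.15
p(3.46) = 0.12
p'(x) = 2*cos(x)/(3*(sin(x) - 8)*(sin(x) + 1)^2) + 2*cos(x)/(3*(sin(x) - 8)^2*(sin(x) + 1))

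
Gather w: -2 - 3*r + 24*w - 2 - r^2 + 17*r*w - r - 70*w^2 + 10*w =-r^2 - 4*r - 70*w^2 + w*(17*r + 34) - 4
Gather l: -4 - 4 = -8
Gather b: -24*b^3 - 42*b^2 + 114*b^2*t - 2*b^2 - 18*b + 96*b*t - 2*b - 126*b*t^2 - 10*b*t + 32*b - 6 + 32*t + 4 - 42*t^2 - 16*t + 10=-24*b^3 + b^2*(114*t - 44) + b*(-126*t^2 + 86*t + 12) - 42*t^2 + 16*t + 8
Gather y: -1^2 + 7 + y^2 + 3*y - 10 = y^2 + 3*y - 4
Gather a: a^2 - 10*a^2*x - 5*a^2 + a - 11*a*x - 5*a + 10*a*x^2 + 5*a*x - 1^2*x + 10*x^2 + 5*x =a^2*(-10*x - 4) + a*(10*x^2 - 6*x - 4) + 10*x^2 + 4*x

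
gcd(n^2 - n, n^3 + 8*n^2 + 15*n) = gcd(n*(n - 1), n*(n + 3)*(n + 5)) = n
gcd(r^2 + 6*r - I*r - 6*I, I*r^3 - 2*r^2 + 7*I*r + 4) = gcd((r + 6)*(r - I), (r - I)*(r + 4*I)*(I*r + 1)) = r - I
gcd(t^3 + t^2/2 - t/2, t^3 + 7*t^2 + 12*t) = t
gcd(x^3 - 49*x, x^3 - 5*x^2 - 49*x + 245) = x^2 - 49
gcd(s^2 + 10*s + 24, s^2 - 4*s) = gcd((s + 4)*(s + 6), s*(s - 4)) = 1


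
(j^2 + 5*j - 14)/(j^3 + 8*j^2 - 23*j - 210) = (j - 2)/(j^2 + j - 30)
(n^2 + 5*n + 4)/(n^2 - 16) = (n + 1)/(n - 4)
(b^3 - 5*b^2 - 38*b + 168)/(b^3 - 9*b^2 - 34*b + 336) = (b - 4)/(b - 8)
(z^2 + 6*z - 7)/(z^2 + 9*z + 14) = (z - 1)/(z + 2)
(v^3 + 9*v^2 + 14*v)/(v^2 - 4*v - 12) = v*(v + 7)/(v - 6)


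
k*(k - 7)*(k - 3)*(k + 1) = k^4 - 9*k^3 + 11*k^2 + 21*k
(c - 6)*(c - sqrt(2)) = c^2 - 6*c - sqrt(2)*c + 6*sqrt(2)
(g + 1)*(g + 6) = g^2 + 7*g + 6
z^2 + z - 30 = (z - 5)*(z + 6)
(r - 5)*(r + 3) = r^2 - 2*r - 15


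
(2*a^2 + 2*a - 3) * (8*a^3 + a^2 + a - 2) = 16*a^5 + 18*a^4 - 20*a^3 - 5*a^2 - 7*a + 6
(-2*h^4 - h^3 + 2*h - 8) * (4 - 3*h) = 6*h^5 - 5*h^4 - 4*h^3 - 6*h^2 + 32*h - 32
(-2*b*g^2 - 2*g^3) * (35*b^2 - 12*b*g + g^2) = -70*b^3*g^2 - 46*b^2*g^3 + 22*b*g^4 - 2*g^5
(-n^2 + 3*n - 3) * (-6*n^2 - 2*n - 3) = 6*n^4 - 16*n^3 + 15*n^2 - 3*n + 9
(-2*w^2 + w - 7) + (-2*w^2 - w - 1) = -4*w^2 - 8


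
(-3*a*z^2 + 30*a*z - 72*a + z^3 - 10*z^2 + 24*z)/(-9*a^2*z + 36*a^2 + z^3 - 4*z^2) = (z - 6)/(3*a + z)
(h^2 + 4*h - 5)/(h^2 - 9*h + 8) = (h + 5)/(h - 8)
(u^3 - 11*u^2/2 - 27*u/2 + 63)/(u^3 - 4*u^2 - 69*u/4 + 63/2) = 2*(u - 3)/(2*u - 3)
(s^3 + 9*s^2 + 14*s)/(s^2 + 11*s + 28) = s*(s + 2)/(s + 4)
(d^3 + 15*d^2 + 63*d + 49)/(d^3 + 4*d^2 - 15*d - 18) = (d^2 + 14*d + 49)/(d^2 + 3*d - 18)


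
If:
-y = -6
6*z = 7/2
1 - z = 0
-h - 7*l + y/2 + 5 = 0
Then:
No Solution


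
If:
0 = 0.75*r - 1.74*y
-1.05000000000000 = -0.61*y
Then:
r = 3.99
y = 1.72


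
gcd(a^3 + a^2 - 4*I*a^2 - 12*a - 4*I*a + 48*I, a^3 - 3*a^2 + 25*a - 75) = a - 3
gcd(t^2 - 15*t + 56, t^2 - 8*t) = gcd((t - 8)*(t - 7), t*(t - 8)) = t - 8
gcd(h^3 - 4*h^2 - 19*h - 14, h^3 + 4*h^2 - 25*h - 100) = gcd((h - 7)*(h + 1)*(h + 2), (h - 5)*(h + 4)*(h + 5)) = 1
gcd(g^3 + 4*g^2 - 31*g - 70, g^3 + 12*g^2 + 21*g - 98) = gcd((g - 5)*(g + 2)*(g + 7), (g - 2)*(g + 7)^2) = g + 7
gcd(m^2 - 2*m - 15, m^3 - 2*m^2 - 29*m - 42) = m + 3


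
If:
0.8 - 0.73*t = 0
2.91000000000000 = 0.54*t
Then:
No Solution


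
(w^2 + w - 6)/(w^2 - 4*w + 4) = (w + 3)/(w - 2)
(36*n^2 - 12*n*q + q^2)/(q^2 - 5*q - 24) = (-36*n^2 + 12*n*q - q^2)/(-q^2 + 5*q + 24)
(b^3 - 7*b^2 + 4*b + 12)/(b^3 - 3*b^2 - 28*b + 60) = (b + 1)/(b + 5)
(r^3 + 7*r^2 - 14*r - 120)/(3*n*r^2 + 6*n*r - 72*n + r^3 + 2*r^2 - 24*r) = (r + 5)/(3*n + r)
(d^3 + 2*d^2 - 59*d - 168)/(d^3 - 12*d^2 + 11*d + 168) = (d + 7)/(d - 7)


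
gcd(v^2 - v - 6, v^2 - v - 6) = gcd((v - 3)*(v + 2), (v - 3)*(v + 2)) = v^2 - v - 6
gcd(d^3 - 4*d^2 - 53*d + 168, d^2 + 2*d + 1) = 1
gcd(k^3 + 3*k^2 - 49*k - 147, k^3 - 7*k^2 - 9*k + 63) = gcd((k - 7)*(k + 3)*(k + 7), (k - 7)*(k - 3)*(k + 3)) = k^2 - 4*k - 21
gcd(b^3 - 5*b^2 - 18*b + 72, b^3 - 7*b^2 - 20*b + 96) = b^2 + b - 12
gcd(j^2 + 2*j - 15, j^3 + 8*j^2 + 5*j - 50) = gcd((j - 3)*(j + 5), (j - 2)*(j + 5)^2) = j + 5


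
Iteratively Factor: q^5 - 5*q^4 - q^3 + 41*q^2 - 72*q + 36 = (q - 1)*(q^4 - 4*q^3 - 5*q^2 + 36*q - 36) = (q - 1)*(q + 3)*(q^3 - 7*q^2 + 16*q - 12) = (q - 2)*(q - 1)*(q + 3)*(q^2 - 5*q + 6) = (q - 3)*(q - 2)*(q - 1)*(q + 3)*(q - 2)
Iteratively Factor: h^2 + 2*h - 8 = (h - 2)*(h + 4)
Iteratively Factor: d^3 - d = (d + 1)*(d^2 - d) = d*(d + 1)*(d - 1)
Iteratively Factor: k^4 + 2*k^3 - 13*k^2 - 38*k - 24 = (k + 3)*(k^3 - k^2 - 10*k - 8) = (k + 1)*(k + 3)*(k^2 - 2*k - 8) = (k + 1)*(k + 2)*(k + 3)*(k - 4)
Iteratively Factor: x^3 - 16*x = (x)*(x^2 - 16) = x*(x - 4)*(x + 4)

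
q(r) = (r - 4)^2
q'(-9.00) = -26.00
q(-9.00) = 169.00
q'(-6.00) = -20.00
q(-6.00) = 100.00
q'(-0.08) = -8.16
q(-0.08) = 16.65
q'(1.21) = -5.58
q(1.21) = 7.78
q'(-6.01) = -20.02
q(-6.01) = 100.20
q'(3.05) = -1.90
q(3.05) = 0.90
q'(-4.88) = -17.76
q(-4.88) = 78.85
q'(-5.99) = -19.98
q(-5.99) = 99.80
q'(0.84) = -6.32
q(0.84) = 9.99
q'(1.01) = -5.98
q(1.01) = 8.94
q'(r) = 2*r - 8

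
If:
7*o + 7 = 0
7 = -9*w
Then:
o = -1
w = -7/9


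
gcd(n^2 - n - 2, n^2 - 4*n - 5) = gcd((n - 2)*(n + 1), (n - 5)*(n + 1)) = n + 1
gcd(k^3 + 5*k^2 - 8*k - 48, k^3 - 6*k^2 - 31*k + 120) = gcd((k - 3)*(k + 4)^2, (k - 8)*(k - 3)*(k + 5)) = k - 3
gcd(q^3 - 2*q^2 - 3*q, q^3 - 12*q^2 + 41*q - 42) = q - 3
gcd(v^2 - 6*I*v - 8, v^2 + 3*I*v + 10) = v - 2*I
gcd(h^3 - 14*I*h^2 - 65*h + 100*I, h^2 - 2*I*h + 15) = h - 5*I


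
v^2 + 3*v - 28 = (v - 4)*(v + 7)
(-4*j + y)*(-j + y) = 4*j^2 - 5*j*y + y^2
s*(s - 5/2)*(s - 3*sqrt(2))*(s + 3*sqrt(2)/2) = s^4 - 5*s^3/2 - 3*sqrt(2)*s^3/2 - 9*s^2 + 15*sqrt(2)*s^2/4 + 45*s/2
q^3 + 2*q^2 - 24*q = q*(q - 4)*(q + 6)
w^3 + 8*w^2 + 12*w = w*(w + 2)*(w + 6)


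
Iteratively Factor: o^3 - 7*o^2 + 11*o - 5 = (o - 1)*(o^2 - 6*o + 5) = (o - 1)^2*(o - 5)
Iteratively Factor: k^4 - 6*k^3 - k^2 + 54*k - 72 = (k + 3)*(k^3 - 9*k^2 + 26*k - 24) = (k - 4)*(k + 3)*(k^2 - 5*k + 6) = (k - 4)*(k - 3)*(k + 3)*(k - 2)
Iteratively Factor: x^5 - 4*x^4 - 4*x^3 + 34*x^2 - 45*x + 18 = (x - 2)*(x^4 - 2*x^3 - 8*x^2 + 18*x - 9) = (x - 3)*(x - 2)*(x^3 + x^2 - 5*x + 3) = (x - 3)*(x - 2)*(x + 3)*(x^2 - 2*x + 1) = (x - 3)*(x - 2)*(x - 1)*(x + 3)*(x - 1)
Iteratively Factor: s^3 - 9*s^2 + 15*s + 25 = (s - 5)*(s^2 - 4*s - 5) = (s - 5)*(s + 1)*(s - 5)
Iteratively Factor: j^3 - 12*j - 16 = (j + 2)*(j^2 - 2*j - 8) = (j + 2)^2*(j - 4)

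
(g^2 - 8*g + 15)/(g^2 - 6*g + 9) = (g - 5)/(g - 3)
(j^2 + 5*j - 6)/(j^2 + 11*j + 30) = (j - 1)/(j + 5)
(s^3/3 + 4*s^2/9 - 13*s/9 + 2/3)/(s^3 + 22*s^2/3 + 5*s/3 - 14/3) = (s^2 + 2*s - 3)/(3*(s^2 + 8*s + 7))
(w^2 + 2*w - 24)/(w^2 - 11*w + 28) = (w + 6)/(w - 7)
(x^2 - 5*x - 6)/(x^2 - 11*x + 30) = (x + 1)/(x - 5)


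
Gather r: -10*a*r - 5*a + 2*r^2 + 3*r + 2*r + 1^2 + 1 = -5*a + 2*r^2 + r*(5 - 10*a) + 2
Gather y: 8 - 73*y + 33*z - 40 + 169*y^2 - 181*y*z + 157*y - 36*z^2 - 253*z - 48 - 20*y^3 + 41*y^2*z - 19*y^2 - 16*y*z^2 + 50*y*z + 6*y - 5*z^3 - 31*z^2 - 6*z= -20*y^3 + y^2*(41*z + 150) + y*(-16*z^2 - 131*z + 90) - 5*z^3 - 67*z^2 - 226*z - 80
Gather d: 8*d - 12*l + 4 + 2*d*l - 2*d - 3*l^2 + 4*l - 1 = d*(2*l + 6) - 3*l^2 - 8*l + 3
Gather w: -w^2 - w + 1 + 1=-w^2 - w + 2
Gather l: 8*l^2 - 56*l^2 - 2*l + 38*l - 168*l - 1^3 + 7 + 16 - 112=-48*l^2 - 132*l - 90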